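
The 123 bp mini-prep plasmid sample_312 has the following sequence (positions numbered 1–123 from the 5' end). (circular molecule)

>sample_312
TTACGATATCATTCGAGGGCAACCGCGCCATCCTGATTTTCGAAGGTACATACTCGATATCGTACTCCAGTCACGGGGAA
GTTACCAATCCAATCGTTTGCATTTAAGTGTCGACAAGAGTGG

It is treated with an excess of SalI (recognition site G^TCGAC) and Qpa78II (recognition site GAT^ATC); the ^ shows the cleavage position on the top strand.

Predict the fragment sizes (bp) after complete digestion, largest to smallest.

The SalI site (GTCGAC) starts at position 110.
SalI cuts after the first base of each site, so after position 110.
Qpa78II sites (GATATC) start at positions 5, 56.
Qpa78II cuts after base 3 of each site, so after positions 7, 58.
Combined cut positions: 7, 58, 110.
Circular molecule, 3 cuts → 3 fragments:
  8–58 → 51 bp
  59–110 → 52 bp
  111–123 then 1–7 → 13 + 7 = 20 bp
Sorted largest to smallest: 52, 51, 20 bp.

52, 51, 20 bp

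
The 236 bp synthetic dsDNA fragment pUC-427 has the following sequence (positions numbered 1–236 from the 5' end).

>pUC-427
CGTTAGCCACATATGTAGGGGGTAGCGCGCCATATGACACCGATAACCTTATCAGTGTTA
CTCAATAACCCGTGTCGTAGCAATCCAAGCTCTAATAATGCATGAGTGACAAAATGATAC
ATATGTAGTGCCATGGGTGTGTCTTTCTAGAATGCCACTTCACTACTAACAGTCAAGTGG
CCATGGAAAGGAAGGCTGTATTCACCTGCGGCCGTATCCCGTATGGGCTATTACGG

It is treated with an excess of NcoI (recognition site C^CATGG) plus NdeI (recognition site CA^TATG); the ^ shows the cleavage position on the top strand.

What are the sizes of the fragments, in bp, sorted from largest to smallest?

NcoI sites (CCATGG) start at positions 131, 181.
NcoI cuts after the first base of each site, so after positions 131, 181.
NdeI sites (CATATG) start at positions 10, 31, 120.
NdeI cuts after base 2 of each site, so after positions 11, 32, 121.
Combined cut positions: 11, 32, 121, 131, 181.
Linear molecule, 5 cuts → 6 fragments:
  1–11 → 11 bp
  12–32 → 21 bp
  33–121 → 89 bp
  122–131 → 10 bp
  132–181 → 50 bp
  182–236 → 55 bp
Sorted largest to smallest: 89, 55, 50, 21, 11, 10 bp.

89, 55, 50, 21, 11, 10 bp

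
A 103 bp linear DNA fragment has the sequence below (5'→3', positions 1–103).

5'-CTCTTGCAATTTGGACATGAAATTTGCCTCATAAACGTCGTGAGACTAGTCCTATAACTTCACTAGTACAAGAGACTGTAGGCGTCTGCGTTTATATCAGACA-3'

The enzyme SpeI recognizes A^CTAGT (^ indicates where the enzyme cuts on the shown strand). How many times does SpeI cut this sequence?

ACTAGT occurs starting at positions 45, 62.
SpeI cuts at 2 sites.

2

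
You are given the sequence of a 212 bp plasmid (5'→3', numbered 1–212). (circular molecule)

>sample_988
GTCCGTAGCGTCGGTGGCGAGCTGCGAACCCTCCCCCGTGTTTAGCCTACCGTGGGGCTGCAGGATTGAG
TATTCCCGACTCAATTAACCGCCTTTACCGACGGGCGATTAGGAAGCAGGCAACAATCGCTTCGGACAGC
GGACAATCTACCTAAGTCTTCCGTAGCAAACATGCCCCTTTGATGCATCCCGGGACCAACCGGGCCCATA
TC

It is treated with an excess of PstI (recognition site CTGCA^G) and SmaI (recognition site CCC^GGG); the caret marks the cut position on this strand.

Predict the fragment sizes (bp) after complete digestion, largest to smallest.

129, 83 bp

The PstI site (CTGCAG) starts at position 58.
PstI cuts after base 5 of each site (before the last base), so after position 62.
The SmaI site (CCCGGG) starts at position 189.
SmaI cuts after base 3 of each site, so after position 191.
Combined cut positions: 62, 191.
Circular molecule, 2 cuts → 2 fragments:
  63–191 → 129 bp
  192–212 then 1–62 → 21 + 62 = 83 bp
Sorted largest to smallest: 129, 83 bp.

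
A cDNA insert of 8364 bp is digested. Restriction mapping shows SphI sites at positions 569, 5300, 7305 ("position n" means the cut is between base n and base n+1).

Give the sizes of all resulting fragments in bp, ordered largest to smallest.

4731, 2005, 1059, 569 bp

Linear molecule, 3 cuts → 4 fragments:
  569 − 0 = 569 bp
  5300 − 569 = 4731 bp
  7305 − 5300 = 2005 bp
  8364 − 7305 = 1059 bp
Sorted largest to smallest: 4731, 2005, 1059, 569 bp.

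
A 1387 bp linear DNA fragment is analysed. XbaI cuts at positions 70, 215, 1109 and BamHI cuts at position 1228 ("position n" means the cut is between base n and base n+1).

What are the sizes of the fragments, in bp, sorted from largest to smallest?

894, 159, 145, 119, 70 bp

Combined cut positions (sorted): 70, 215, 1109, 1228.
Linear molecule, 4 cuts → 5 fragments:
  70 − 0 = 70 bp
  215 − 70 = 145 bp
  1109 − 215 = 894 bp
  1228 − 1109 = 119 bp
  1387 − 1228 = 159 bp
Sorted largest to smallest: 894, 159, 145, 119, 70 bp.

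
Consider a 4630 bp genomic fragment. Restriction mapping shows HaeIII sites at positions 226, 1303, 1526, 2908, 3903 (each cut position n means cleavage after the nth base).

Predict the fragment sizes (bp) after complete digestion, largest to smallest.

1382, 1077, 995, 727, 226, 223 bp

Linear molecule, 5 cuts → 6 fragments:
  226 − 0 = 226 bp
  1303 − 226 = 1077 bp
  1526 − 1303 = 223 bp
  2908 − 1526 = 1382 bp
  3903 − 2908 = 995 bp
  4630 − 3903 = 727 bp
Sorted largest to smallest: 1382, 1077, 995, 727, 226, 223 bp.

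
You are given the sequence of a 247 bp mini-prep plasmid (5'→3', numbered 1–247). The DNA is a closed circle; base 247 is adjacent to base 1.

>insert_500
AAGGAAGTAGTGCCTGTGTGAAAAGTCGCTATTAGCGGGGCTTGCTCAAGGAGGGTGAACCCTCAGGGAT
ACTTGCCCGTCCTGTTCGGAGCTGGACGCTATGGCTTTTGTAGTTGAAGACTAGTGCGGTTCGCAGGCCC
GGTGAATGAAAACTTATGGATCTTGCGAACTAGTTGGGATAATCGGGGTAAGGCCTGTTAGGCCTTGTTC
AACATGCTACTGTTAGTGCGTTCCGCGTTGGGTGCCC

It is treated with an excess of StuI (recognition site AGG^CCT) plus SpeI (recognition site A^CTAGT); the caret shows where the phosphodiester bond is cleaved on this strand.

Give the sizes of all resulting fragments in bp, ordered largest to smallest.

StuI sites (AGGCCT) start at positions 191, 200.
StuI cuts after base 3 of each site, so after positions 193, 202.
SpeI sites (ACTAGT) start at positions 120, 169.
SpeI cuts after the first base of each site, so after positions 120, 169.
Combined cut positions: 120, 169, 193, 202.
Circular molecule, 4 cuts → 4 fragments:
  121–169 → 49 bp
  170–193 → 24 bp
  194–202 → 9 bp
  203–247 then 1–120 → 45 + 120 = 165 bp
Sorted largest to smallest: 165, 49, 24, 9 bp.

165, 49, 24, 9 bp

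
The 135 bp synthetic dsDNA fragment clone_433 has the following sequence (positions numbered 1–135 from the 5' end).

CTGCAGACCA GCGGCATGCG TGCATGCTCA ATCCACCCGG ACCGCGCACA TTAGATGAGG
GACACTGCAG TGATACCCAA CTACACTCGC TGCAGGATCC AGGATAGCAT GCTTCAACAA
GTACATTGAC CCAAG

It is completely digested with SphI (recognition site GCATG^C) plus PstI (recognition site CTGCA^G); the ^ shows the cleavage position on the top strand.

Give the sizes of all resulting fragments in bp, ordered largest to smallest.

SphI sites (GCATGC) start at positions 14, 22, 107.
SphI cuts after base 5 of each site (before the last base), so after positions 18, 26, 111.
PstI sites (CTGCAG) start at positions 1, 65, 90.
PstI cuts after base 5 of each site (before the last base), so after positions 5, 69, 94.
Combined cut positions: 5, 18, 26, 69, 94, 111.
Linear molecule, 6 cuts → 7 fragments:
  1–5 → 5 bp
  6–18 → 13 bp
  19–26 → 8 bp
  27–69 → 43 bp
  70–94 → 25 bp
  95–111 → 17 bp
  112–135 → 24 bp
Sorted largest to smallest: 43, 25, 24, 17, 13, 8, 5 bp.

43, 25, 24, 17, 13, 8, 5 bp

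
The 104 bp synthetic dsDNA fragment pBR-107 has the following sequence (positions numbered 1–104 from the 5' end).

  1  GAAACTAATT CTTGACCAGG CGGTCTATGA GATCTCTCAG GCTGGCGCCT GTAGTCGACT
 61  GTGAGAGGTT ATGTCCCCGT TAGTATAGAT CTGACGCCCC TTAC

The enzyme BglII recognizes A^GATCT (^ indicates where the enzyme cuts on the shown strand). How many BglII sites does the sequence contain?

AGATCT occurs starting at positions 30, 87.
BglII cuts at 2 sites.

2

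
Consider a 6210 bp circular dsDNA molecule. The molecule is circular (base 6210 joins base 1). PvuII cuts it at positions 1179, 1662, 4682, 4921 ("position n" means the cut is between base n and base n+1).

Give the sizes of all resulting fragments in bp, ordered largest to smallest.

3020, 2468, 483, 239 bp

Circular molecule, 4 cuts → 4 fragments:
  1662 − 1179 = 483 bp
  4682 − 1662 = 3020 bp
  4921 − 4682 = 239 bp
  wrap: 6210 − 4921 + 1179 = 2468 bp
Sorted largest to smallest: 3020, 2468, 483, 239 bp.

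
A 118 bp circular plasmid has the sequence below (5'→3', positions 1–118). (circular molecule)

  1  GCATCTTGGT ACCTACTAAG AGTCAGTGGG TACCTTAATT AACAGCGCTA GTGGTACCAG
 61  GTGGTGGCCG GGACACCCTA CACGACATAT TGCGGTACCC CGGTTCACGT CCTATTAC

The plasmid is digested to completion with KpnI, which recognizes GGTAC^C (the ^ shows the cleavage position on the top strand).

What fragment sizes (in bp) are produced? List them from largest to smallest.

41, 32, 24, 21 bp

KpnI sites (GGTACC) start at positions 8, 29, 53, 94.
KpnI cuts after base 5 of each site (before the last base), so after positions 12, 33, 57, 98.
Circular molecule, 4 cuts → 4 fragments:
  13–33 → 21 bp
  34–57 → 24 bp
  58–98 → 41 bp
  99–118 then 1–12 → 20 + 12 = 32 bp
Sorted largest to smallest: 41, 32, 24, 21 bp.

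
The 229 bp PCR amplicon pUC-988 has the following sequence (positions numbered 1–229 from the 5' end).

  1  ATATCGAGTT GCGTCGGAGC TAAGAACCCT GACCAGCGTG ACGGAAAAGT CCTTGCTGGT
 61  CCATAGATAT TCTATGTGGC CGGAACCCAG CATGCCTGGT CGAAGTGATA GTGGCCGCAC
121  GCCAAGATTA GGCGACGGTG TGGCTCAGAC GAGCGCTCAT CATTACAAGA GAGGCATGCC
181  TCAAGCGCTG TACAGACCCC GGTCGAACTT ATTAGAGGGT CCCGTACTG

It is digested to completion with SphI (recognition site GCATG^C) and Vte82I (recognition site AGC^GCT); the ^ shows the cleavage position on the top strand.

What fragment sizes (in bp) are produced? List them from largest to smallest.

94, 60, 43, 24, 8 bp

SphI sites (GCATGC) start at positions 90, 174.
SphI cuts after base 5 of each site (before the last base), so after positions 94, 178.
Vte82I sites (AGCGCT) start at positions 152, 184.
Vte82I cuts after base 3 of each site, so after positions 154, 186.
Combined cut positions: 94, 154, 178, 186.
Linear molecule, 4 cuts → 5 fragments:
  1–94 → 94 bp
  95–154 → 60 bp
  155–178 → 24 bp
  179–186 → 8 bp
  187–229 → 43 bp
Sorted largest to smallest: 94, 60, 43, 24, 8 bp.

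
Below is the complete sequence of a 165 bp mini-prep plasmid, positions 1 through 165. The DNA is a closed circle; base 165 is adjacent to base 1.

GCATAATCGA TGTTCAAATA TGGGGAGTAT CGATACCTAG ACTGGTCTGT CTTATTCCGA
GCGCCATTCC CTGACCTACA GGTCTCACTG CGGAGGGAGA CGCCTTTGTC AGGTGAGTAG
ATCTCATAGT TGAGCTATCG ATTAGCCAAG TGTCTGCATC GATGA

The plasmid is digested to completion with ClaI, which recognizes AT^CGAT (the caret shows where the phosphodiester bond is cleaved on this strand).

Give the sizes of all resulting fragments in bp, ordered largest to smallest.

ClaI sites (ATCGAT) start at positions 6, 29, 137, 158.
ClaI cuts after base 2 of each site, so after positions 7, 30, 138, 159.
Circular molecule, 4 cuts → 4 fragments:
  8–30 → 23 bp
  31–138 → 108 bp
  139–159 → 21 bp
  160–165 then 1–7 → 6 + 7 = 13 bp
Sorted largest to smallest: 108, 23, 21, 13 bp.

108, 23, 21, 13 bp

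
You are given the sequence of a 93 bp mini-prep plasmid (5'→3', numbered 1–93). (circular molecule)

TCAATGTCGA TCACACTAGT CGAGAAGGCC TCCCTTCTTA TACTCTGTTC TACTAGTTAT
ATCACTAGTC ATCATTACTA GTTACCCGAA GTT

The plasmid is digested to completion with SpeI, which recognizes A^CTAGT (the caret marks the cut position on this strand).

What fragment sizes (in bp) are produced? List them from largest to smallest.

SpeI sites (ACTAGT) start at positions 15, 52, 64, 77.
SpeI cuts after the first base of each site, so after positions 15, 52, 64, 77.
Circular molecule, 4 cuts → 4 fragments:
  16–52 → 37 bp
  53–64 → 12 bp
  65–77 → 13 bp
  78–93 then 1–15 → 16 + 15 = 31 bp
Sorted largest to smallest: 37, 31, 13, 12 bp.

37, 31, 13, 12 bp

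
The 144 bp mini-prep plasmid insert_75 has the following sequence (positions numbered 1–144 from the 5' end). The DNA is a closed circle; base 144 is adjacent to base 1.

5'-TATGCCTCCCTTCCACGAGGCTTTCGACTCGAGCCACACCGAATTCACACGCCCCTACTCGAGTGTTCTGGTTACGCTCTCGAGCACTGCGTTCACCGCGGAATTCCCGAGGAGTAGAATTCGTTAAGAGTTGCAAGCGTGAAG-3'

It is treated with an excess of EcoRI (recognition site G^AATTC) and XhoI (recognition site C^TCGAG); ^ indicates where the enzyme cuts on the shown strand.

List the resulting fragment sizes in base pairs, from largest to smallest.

55, 22, 21, 17, 16, 13 bp

EcoRI sites (GAATTC) start at positions 41, 101, 117.
EcoRI cuts after the first base of each site, so after positions 41, 101, 117.
XhoI sites (CTCGAG) start at positions 28, 58, 79.
XhoI cuts after the first base of each site, so after positions 28, 58, 79.
Combined cut positions: 28, 41, 58, 79, 101, 117.
Circular molecule, 6 cuts → 6 fragments:
  29–41 → 13 bp
  42–58 → 17 bp
  59–79 → 21 bp
  80–101 → 22 bp
  102–117 → 16 bp
  118–144 then 1–28 → 27 + 28 = 55 bp
Sorted largest to smallest: 55, 22, 21, 17, 16, 13 bp.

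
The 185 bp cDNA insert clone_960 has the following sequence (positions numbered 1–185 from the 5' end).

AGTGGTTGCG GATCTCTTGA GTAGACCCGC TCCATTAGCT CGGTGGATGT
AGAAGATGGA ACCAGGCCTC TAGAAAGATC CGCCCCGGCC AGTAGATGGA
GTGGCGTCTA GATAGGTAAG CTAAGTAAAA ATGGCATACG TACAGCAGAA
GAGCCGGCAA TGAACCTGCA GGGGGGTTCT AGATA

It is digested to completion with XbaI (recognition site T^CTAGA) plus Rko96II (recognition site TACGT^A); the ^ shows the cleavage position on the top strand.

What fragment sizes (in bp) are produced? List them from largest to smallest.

69, 38, 37, 34, 7 bp

XbaI sites (TCTAGA) start at positions 69, 107, 178.
XbaI cuts after the first base of each site, so after positions 69, 107, 178.
The Rko96II site (TACGTA) starts at position 137.
Rko96II cuts after base 5 of each site (before the last base), so after position 141.
Combined cut positions: 69, 107, 141, 178.
Linear molecule, 4 cuts → 5 fragments:
  1–69 → 69 bp
  70–107 → 38 bp
  108–141 → 34 bp
  142–178 → 37 bp
  179–185 → 7 bp
Sorted largest to smallest: 69, 38, 37, 34, 7 bp.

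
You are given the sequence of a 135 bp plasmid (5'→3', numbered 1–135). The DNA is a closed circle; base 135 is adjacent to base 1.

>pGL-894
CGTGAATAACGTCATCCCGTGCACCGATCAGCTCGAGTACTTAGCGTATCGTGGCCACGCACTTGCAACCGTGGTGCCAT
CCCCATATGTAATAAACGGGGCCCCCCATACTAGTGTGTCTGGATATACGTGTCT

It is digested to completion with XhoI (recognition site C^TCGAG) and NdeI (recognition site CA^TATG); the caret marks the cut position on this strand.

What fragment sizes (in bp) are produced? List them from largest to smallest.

82, 53 bp

The XhoI site (CTCGAG) starts at position 32.
XhoI cuts after the first base of each site, so after position 32.
The NdeI site (CATATG) starts at position 84.
NdeI cuts after base 2 of each site, so after position 85.
Combined cut positions: 32, 85.
Circular molecule, 2 cuts → 2 fragments:
  33–85 → 53 bp
  86–135 then 1–32 → 50 + 32 = 82 bp
Sorted largest to smallest: 82, 53 bp.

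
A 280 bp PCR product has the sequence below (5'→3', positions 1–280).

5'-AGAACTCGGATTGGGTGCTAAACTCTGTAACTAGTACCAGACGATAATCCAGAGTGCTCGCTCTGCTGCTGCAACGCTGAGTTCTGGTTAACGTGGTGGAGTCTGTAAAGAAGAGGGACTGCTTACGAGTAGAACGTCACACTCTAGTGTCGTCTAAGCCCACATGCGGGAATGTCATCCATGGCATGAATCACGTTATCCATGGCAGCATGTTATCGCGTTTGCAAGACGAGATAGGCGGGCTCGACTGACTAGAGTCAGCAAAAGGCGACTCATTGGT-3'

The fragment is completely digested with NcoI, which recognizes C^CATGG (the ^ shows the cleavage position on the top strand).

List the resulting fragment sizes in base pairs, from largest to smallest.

NcoI sites (CCATGG) start at positions 179, 200.
NcoI cuts after the first base of each site, so after positions 179, 200.
Linear molecule, 2 cuts → 3 fragments:
  1–179 → 179 bp
  180–200 → 21 bp
  201–280 → 80 bp
Sorted largest to smallest: 179, 80, 21 bp.

179, 80, 21 bp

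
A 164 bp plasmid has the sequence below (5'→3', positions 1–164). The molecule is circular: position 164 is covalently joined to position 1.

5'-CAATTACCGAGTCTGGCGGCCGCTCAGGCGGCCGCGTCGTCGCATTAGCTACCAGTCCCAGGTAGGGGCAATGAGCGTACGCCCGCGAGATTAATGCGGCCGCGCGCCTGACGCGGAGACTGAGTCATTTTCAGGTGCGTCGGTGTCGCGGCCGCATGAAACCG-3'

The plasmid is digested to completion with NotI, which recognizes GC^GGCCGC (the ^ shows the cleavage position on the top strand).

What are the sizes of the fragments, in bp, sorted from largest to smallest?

NotI sites (GCGGCCGC) start at positions 16, 28, 96, 148.
NotI cuts after base 2 of each site, so after positions 17, 29, 97, 149.
Circular molecule, 4 cuts → 4 fragments:
  18–29 → 12 bp
  30–97 → 68 bp
  98–149 → 52 bp
  150–164 then 1–17 → 15 + 17 = 32 bp
Sorted largest to smallest: 68, 52, 32, 12 bp.

68, 52, 32, 12 bp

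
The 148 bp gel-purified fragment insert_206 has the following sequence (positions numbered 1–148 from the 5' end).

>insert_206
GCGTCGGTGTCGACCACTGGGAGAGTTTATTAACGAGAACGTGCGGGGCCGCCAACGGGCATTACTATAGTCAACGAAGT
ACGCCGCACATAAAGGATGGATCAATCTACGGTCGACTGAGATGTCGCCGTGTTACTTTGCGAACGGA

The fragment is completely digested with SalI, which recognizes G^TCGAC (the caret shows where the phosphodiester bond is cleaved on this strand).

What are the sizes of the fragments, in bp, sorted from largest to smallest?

103, 36, 9 bp

SalI sites (GTCGAC) start at positions 9, 112.
SalI cuts after the first base of each site, so after positions 9, 112.
Linear molecule, 2 cuts → 3 fragments:
  1–9 → 9 bp
  10–112 → 103 bp
  113–148 → 36 bp
Sorted largest to smallest: 103, 36, 9 bp.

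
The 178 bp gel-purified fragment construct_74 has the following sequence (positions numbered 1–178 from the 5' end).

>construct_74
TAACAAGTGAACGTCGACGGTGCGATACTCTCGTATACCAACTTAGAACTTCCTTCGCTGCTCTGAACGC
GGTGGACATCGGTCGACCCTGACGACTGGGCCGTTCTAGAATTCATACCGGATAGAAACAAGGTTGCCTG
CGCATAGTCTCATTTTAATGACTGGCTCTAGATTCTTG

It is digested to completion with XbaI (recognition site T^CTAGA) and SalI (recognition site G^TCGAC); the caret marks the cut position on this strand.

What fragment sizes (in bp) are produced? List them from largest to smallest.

69, 62, 23, 13, 11 bp

XbaI sites (TCTAGA) start at positions 105, 167.
XbaI cuts after the first base of each site, so after positions 105, 167.
SalI sites (GTCGAC) start at positions 13, 82.
SalI cuts after the first base of each site, so after positions 13, 82.
Combined cut positions: 13, 82, 105, 167.
Linear molecule, 4 cuts → 5 fragments:
  1–13 → 13 bp
  14–82 → 69 bp
  83–105 → 23 bp
  106–167 → 62 bp
  168–178 → 11 bp
Sorted largest to smallest: 69, 62, 23, 13, 11 bp.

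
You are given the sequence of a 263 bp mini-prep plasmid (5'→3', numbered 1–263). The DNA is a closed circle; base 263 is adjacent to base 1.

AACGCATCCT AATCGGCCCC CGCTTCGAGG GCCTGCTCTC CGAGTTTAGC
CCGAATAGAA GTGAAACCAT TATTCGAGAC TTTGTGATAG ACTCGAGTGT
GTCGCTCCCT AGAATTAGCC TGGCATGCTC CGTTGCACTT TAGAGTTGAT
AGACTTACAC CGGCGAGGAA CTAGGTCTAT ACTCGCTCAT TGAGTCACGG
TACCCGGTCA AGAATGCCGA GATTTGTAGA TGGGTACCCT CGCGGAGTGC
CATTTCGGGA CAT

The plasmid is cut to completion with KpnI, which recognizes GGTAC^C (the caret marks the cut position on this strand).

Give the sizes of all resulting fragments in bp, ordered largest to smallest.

KpnI sites (GGTACC) start at positions 199, 233.
KpnI cuts after base 5 of each site (before the last base), so after positions 203, 237.
Circular molecule, 2 cuts → 2 fragments:
  204–237 → 34 bp
  238–263 then 1–203 → 26 + 203 = 229 bp
Sorted largest to smallest: 229, 34 bp.

229, 34 bp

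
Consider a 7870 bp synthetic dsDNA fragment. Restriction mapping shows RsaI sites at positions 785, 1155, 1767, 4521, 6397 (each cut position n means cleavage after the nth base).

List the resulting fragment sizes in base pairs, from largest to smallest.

Linear molecule, 5 cuts → 6 fragments:
  785 − 0 = 785 bp
  1155 − 785 = 370 bp
  1767 − 1155 = 612 bp
  4521 − 1767 = 2754 bp
  6397 − 4521 = 1876 bp
  7870 − 6397 = 1473 bp
Sorted largest to smallest: 2754, 1876, 1473, 785, 612, 370 bp.

2754, 1876, 1473, 785, 612, 370 bp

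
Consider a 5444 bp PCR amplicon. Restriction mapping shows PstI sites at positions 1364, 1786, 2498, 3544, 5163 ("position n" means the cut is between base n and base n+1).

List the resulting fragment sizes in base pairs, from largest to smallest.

Linear molecule, 5 cuts → 6 fragments:
  1364 − 0 = 1364 bp
  1786 − 1364 = 422 bp
  2498 − 1786 = 712 bp
  3544 − 2498 = 1046 bp
  5163 − 3544 = 1619 bp
  5444 − 5163 = 281 bp
Sorted largest to smallest: 1619, 1364, 1046, 712, 422, 281 bp.

1619, 1364, 1046, 712, 422, 281 bp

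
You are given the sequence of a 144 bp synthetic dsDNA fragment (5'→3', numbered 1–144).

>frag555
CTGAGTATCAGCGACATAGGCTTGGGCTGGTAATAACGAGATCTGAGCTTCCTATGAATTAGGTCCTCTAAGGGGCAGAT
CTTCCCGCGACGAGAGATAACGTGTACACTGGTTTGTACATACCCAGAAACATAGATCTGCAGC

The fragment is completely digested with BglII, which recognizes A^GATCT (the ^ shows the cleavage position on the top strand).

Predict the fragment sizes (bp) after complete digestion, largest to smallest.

BglII sites (AGATCT) start at positions 39, 77, 134.
BglII cuts after the first base of each site, so after positions 39, 77, 134.
Linear molecule, 3 cuts → 4 fragments:
  1–39 → 39 bp
  40–77 → 38 bp
  78–134 → 57 bp
  135–144 → 10 bp
Sorted largest to smallest: 57, 39, 38, 10 bp.

57, 39, 38, 10 bp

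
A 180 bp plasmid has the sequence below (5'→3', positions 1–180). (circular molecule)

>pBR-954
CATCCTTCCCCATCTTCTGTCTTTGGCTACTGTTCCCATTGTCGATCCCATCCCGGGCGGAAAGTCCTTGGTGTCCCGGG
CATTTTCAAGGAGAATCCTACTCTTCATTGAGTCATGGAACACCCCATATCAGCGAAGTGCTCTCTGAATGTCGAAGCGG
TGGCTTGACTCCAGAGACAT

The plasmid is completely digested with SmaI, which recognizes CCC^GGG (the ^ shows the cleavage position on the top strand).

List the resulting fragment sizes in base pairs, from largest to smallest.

SmaI sites (CCCGGG) start at positions 52, 75.
SmaI cuts after base 3 of each site, so after positions 54, 77.
Circular molecule, 2 cuts → 2 fragments:
  55–77 → 23 bp
  78–180 then 1–54 → 103 + 54 = 157 bp
Sorted largest to smallest: 157, 23 bp.

157, 23 bp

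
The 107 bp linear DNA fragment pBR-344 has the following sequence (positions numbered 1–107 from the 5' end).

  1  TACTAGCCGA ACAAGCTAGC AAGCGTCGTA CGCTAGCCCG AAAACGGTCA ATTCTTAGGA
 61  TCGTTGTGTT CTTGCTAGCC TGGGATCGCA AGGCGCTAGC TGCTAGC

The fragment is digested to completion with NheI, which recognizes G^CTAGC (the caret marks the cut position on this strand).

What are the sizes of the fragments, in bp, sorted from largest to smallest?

NheI sites (GCTAGC) start at positions 15, 32, 74, 95, 102.
NheI cuts after the first base of each site, so after positions 15, 32, 74, 95, 102.
Linear molecule, 5 cuts → 6 fragments:
  1–15 → 15 bp
  16–32 → 17 bp
  33–74 → 42 bp
  75–95 → 21 bp
  96–102 → 7 bp
  103–107 → 5 bp
Sorted largest to smallest: 42, 21, 17, 15, 7, 5 bp.

42, 21, 17, 15, 7, 5 bp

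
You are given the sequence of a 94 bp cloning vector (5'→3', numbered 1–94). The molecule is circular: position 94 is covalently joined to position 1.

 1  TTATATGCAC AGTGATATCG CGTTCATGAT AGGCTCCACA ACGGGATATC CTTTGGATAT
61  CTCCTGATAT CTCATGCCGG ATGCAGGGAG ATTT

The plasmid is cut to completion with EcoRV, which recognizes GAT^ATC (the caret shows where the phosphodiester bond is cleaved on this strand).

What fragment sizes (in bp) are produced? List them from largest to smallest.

42, 31, 11, 10 bp

EcoRV sites (GATATC) start at positions 14, 45, 56, 66.
EcoRV cuts after base 3 of each site, so after positions 16, 47, 58, 68.
Circular molecule, 4 cuts → 4 fragments:
  17–47 → 31 bp
  48–58 → 11 bp
  59–68 → 10 bp
  69–94 then 1–16 → 26 + 16 = 42 bp
Sorted largest to smallest: 42, 31, 11, 10 bp.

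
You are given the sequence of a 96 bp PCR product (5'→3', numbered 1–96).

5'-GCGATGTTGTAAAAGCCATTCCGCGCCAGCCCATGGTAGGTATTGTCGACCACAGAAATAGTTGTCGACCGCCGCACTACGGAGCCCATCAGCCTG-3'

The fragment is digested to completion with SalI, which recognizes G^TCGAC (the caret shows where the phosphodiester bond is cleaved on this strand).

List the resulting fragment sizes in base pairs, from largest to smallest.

45, 32, 19 bp

SalI sites (GTCGAC) start at positions 45, 64.
SalI cuts after the first base of each site, so after positions 45, 64.
Linear molecule, 2 cuts → 3 fragments:
  1–45 → 45 bp
  46–64 → 19 bp
  65–96 → 32 bp
Sorted largest to smallest: 45, 32, 19 bp.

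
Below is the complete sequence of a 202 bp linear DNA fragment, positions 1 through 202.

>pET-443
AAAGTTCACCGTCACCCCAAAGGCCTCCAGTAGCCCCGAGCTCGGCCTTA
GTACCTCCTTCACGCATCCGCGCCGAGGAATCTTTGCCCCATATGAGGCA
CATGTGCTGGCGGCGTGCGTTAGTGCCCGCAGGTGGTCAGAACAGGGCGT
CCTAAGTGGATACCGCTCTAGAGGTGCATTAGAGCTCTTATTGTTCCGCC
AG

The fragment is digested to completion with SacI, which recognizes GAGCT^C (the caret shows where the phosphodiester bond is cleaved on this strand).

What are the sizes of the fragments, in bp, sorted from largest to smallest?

144, 42, 16 bp

SacI sites (GAGCTC) start at positions 38, 182.
SacI cuts after base 5 of each site (before the last base), so after positions 42, 186.
Linear molecule, 2 cuts → 3 fragments:
  1–42 → 42 bp
  43–186 → 144 bp
  187–202 → 16 bp
Sorted largest to smallest: 144, 42, 16 bp.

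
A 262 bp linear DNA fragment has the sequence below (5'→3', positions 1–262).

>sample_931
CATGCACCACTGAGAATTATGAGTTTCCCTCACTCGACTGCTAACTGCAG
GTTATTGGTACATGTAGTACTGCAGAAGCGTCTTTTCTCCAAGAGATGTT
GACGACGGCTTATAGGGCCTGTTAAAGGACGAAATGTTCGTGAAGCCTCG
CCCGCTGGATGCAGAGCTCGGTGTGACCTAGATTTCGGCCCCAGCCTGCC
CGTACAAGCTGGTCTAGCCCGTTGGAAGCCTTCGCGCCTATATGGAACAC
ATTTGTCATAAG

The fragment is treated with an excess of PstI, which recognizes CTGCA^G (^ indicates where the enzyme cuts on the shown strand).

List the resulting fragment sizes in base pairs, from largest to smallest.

PstI sites (CTGCAG) start at positions 45, 70.
PstI cuts after base 5 of each site (before the last base), so after positions 49, 74.
Linear molecule, 2 cuts → 3 fragments:
  1–49 → 49 bp
  50–74 → 25 bp
  75–262 → 188 bp
Sorted largest to smallest: 188, 49, 25 bp.

188, 49, 25 bp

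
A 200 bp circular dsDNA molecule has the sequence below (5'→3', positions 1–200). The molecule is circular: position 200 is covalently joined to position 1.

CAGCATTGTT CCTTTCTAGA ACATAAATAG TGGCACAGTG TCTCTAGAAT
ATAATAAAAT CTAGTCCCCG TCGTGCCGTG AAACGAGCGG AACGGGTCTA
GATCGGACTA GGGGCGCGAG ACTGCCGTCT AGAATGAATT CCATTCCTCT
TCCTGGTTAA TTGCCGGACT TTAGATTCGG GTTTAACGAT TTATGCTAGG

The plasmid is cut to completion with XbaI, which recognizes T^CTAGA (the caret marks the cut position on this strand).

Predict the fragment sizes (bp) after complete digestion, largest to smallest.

XbaI sites (TCTAGA) start at positions 15, 43, 97, 128.
XbaI cuts after the first base of each site, so after positions 15, 43, 97, 128.
Circular molecule, 4 cuts → 4 fragments:
  16–43 → 28 bp
  44–97 → 54 bp
  98–128 → 31 bp
  129–200 then 1–15 → 72 + 15 = 87 bp
Sorted largest to smallest: 87, 54, 31, 28 bp.

87, 54, 31, 28 bp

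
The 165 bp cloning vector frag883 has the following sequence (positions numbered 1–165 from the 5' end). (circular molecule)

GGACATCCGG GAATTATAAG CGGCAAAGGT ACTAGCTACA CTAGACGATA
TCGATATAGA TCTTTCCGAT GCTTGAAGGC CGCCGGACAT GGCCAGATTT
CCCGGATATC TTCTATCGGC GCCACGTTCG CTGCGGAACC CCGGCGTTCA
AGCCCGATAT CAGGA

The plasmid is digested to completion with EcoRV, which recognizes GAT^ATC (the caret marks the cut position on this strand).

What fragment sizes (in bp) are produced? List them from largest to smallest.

EcoRV sites (GATATC) start at positions 47, 105, 156.
EcoRV cuts after base 3 of each site, so after positions 49, 107, 158.
Circular molecule, 3 cuts → 3 fragments:
  50–107 → 58 bp
  108–158 → 51 bp
  159–165 then 1–49 → 7 + 49 = 56 bp
Sorted largest to smallest: 58, 56, 51 bp.

58, 56, 51 bp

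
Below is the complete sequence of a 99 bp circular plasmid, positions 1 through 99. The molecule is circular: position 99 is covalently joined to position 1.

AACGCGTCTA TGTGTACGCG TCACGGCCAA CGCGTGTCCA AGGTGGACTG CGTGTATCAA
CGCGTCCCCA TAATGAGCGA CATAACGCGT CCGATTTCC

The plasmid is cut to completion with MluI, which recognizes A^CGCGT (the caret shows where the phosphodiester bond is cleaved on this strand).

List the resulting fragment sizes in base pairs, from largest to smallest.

MluI sites (ACGCGT) start at positions 2, 16, 30, 60, 85.
MluI cuts after the first base of each site, so after positions 2, 16, 30, 60, 85.
Circular molecule, 5 cuts → 5 fragments:
  3–16 → 14 bp
  17–30 → 14 bp
  31–60 → 30 bp
  61–85 → 25 bp
  86–99 then 1–2 → 14 + 2 = 16 bp
Sorted largest to smallest: 30, 25, 16, 14, 14 bp.

30, 25, 16, 14, 14 bp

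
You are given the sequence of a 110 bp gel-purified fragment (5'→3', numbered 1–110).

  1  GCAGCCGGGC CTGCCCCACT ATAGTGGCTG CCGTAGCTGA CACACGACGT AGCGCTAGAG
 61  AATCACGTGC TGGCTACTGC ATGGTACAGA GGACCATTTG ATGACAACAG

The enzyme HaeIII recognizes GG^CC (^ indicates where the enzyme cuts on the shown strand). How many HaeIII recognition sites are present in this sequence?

1

GGCC occurs starting at position 8.
HaeIII cuts at 1 site.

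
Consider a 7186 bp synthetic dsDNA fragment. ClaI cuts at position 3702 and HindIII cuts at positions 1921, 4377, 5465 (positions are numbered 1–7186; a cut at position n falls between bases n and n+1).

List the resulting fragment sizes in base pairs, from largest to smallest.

1921, 1781, 1721, 1088, 675 bp

Combined cut positions (sorted): 1921, 3702, 4377, 5465.
Linear molecule, 4 cuts → 5 fragments:
  1921 − 0 = 1921 bp
  3702 − 1921 = 1781 bp
  4377 − 3702 = 675 bp
  5465 − 4377 = 1088 bp
  7186 − 5465 = 1721 bp
Sorted largest to smallest: 1921, 1781, 1721, 1088, 675 bp.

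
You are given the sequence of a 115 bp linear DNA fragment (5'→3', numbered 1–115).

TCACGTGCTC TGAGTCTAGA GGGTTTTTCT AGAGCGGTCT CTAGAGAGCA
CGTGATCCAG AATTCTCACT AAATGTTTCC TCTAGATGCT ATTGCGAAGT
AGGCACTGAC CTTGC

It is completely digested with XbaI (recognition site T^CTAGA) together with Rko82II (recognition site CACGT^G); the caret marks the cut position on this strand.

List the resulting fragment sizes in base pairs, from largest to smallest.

34, 28, 13, 13, 12, 9, 6 bp

XbaI sites (TCTAGA) start at positions 15, 28, 40, 81.
XbaI cuts after the first base of each site, so after positions 15, 28, 40, 81.
Rko82II sites (CACGTG) start at positions 2, 49.
Rko82II cuts after base 5 of each site (before the last base), so after positions 6, 53.
Combined cut positions: 6, 15, 28, 40, 53, 81.
Linear molecule, 6 cuts → 7 fragments:
  1–6 → 6 bp
  7–15 → 9 bp
  16–28 → 13 bp
  29–40 → 12 bp
  41–53 → 13 bp
  54–81 → 28 bp
  82–115 → 34 bp
Sorted largest to smallest: 34, 28, 13, 13, 12, 9, 6 bp.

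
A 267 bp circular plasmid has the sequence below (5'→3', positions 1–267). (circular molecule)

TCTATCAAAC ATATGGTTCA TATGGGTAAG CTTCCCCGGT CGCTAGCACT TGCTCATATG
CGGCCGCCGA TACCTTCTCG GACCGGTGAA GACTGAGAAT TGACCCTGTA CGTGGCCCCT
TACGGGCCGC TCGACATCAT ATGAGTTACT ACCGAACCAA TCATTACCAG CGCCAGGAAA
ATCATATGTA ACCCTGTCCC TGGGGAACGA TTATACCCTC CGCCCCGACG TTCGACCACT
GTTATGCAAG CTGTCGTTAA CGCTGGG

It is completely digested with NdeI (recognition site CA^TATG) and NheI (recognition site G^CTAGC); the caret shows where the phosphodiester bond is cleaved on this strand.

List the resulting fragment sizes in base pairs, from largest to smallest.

NdeI sites (CATATG) start at positions 10, 19, 55, 138, 183.
NdeI cuts after base 2 of each site, so after positions 11, 20, 56, 139, 184.
The NheI site (GCTAGC) starts at position 42.
NheI cuts after the first base of each site, so after position 42.
Combined cut positions: 11, 20, 42, 56, 139, 184.
Circular molecule, 6 cuts → 6 fragments:
  12–20 → 9 bp
  21–42 → 22 bp
  43–56 → 14 bp
  57–139 → 83 bp
  140–184 → 45 bp
  185–267 then 1–11 → 83 + 11 = 94 bp
Sorted largest to smallest: 94, 83, 45, 22, 14, 9 bp.

94, 83, 45, 22, 14, 9 bp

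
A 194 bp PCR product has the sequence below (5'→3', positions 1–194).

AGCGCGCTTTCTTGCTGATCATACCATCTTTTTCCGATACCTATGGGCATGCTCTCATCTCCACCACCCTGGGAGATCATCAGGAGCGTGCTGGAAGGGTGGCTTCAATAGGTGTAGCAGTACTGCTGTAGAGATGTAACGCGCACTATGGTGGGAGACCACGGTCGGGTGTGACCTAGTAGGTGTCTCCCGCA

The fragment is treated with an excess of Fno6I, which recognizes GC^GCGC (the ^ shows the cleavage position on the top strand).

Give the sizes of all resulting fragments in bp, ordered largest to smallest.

The Fno6I site (GCGCGC) starts at position 2.
Fno6I cuts after base 2 of each site, so after position 3.
Linear molecule, 1 cut → 2 fragments:
  1–3 → 3 bp
  4–194 → 191 bp
Sorted largest to smallest: 191, 3 bp.

191, 3 bp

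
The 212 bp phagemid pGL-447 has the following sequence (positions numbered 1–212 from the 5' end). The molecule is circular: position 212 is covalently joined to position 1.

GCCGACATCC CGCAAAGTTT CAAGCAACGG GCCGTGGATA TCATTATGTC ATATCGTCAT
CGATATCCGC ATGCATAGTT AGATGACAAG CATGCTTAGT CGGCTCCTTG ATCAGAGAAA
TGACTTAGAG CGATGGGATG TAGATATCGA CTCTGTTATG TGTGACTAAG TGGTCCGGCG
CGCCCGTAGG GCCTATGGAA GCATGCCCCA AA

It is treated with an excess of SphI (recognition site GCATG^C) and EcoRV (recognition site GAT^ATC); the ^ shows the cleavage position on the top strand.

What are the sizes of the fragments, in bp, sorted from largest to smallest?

SphI sites (GCATGC) start at positions 69, 90, 201.
SphI cuts after base 5 of each site (before the last base), so after positions 73, 94, 205.
EcoRV sites (GATATC) start at positions 37, 62, 143.
EcoRV cuts after base 3 of each site, so after positions 39, 64, 145.
Combined cut positions: 39, 64, 73, 94, 145, 205.
Circular molecule, 6 cuts → 6 fragments:
  40–64 → 25 bp
  65–73 → 9 bp
  74–94 → 21 bp
  95–145 → 51 bp
  146–205 → 60 bp
  206–212 then 1–39 → 7 + 39 = 46 bp
Sorted largest to smallest: 60, 51, 46, 25, 21, 9 bp.

60, 51, 46, 25, 21, 9 bp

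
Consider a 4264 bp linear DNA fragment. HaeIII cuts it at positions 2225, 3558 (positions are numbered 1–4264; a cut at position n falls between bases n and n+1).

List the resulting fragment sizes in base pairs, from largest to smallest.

2225, 1333, 706 bp

Linear molecule, 2 cuts → 3 fragments:
  2225 − 0 = 2225 bp
  3558 − 2225 = 1333 bp
  4264 − 3558 = 706 bp
Sorted largest to smallest: 2225, 1333, 706 bp.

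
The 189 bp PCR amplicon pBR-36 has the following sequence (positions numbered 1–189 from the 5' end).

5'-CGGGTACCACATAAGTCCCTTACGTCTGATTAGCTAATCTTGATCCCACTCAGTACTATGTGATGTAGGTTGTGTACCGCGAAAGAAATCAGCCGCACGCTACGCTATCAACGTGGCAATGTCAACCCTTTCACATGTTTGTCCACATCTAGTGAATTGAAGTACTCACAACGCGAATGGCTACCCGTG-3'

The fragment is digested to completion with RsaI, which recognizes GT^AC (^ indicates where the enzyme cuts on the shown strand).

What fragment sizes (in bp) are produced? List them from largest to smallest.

88, 49, 26, 21, 5 bp

RsaI sites (GTAC) start at positions 4, 53, 74, 162.
RsaI cuts after base 2 of each site, so after positions 5, 54, 75, 163.
Linear molecule, 4 cuts → 5 fragments:
  1–5 → 5 bp
  6–54 → 49 bp
  55–75 → 21 bp
  76–163 → 88 bp
  164–189 → 26 bp
Sorted largest to smallest: 88, 49, 26, 21, 5 bp.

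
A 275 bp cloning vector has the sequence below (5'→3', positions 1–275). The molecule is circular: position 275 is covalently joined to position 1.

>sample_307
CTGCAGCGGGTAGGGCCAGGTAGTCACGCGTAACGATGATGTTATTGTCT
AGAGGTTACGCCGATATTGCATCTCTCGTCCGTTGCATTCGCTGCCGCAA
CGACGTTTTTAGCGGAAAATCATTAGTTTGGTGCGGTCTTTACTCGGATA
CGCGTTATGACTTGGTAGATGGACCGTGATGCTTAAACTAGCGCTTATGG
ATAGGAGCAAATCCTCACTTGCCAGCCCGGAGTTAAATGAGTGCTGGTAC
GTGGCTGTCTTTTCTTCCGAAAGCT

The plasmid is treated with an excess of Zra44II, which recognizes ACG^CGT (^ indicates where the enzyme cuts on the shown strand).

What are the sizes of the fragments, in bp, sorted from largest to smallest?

Zra44II sites (ACGCGT) start at positions 26, 150.
Zra44II cuts after base 3 of each site, so after positions 28, 152.
Circular molecule, 2 cuts → 2 fragments:
  29–152 → 124 bp
  153–275 then 1–28 → 123 + 28 = 151 bp
Sorted largest to smallest: 151, 124 bp.

151, 124 bp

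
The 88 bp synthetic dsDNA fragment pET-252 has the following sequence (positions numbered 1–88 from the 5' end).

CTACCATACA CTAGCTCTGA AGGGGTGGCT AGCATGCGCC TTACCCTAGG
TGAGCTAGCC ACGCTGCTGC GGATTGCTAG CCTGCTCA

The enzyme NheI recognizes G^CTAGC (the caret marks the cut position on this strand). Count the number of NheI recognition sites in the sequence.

3

GCTAGC occurs starting at positions 28, 54, 76.
NheI cuts at 3 sites.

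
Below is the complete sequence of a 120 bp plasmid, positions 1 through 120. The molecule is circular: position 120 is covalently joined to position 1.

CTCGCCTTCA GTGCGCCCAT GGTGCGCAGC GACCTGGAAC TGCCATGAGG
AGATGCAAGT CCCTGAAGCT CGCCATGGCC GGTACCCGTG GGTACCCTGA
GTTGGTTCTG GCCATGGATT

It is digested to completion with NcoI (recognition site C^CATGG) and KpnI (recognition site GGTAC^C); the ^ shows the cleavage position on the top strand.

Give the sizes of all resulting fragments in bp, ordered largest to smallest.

NcoI sites (CCATGG) start at positions 17, 73, 112.
NcoI cuts after the first base of each site, so after positions 17, 73, 112.
KpnI sites (GGTACC) start at positions 81, 91.
KpnI cuts after base 5 of each site (before the last base), so after positions 85, 95.
Combined cut positions: 17, 73, 85, 95, 112.
Circular molecule, 5 cuts → 5 fragments:
  18–73 → 56 bp
  74–85 → 12 bp
  86–95 → 10 bp
  96–112 → 17 bp
  113–120 then 1–17 → 8 + 17 = 25 bp
Sorted largest to smallest: 56, 25, 17, 12, 10 bp.

56, 25, 17, 12, 10 bp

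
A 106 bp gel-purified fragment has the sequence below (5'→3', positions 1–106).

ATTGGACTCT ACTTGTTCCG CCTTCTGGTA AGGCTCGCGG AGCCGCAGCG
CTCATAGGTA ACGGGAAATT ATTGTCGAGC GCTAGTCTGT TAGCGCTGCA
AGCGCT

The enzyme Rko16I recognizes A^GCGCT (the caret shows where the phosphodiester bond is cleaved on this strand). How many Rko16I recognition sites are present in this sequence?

AGCGCT occurs starting at positions 47, 78, 92, 101.
Rko16I cuts at 4 sites.

4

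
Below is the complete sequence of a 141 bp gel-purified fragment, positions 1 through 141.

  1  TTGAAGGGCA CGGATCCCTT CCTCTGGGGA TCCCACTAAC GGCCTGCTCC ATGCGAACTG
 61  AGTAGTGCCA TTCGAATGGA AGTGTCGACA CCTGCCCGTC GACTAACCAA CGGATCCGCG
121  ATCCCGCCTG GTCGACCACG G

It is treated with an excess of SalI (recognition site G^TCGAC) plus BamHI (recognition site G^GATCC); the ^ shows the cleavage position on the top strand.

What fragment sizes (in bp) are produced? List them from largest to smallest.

SalI sites (GTCGAC) start at positions 84, 98, 131.
SalI cuts after the first base of each site, so after positions 84, 98, 131.
BamHI sites (GGATCC) start at positions 12, 28, 112.
BamHI cuts after the first base of each site, so after positions 12, 28, 112.
Combined cut positions: 12, 28, 84, 98, 112, 131.
Linear molecule, 6 cuts → 7 fragments:
  1–12 → 12 bp
  13–28 → 16 bp
  29–84 → 56 bp
  85–98 → 14 bp
  99–112 → 14 bp
  113–131 → 19 bp
  132–141 → 10 bp
Sorted largest to smallest: 56, 19, 16, 14, 14, 12, 10 bp.

56, 19, 16, 14, 14, 12, 10 bp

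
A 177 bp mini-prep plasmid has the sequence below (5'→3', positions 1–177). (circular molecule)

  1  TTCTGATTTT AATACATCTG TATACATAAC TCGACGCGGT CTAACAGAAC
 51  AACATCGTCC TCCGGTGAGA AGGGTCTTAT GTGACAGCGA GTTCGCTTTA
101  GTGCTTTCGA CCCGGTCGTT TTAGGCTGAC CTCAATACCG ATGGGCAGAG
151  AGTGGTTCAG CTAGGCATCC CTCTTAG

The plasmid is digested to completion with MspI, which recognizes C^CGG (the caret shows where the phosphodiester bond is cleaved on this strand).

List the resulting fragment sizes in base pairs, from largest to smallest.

127, 50 bp

MspI sites (CCGG) start at positions 62, 112.
MspI cuts after the first base of each site, so after positions 62, 112.
Circular molecule, 2 cuts → 2 fragments:
  63–112 → 50 bp
  113–177 then 1–62 → 65 + 62 = 127 bp
Sorted largest to smallest: 127, 50 bp.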